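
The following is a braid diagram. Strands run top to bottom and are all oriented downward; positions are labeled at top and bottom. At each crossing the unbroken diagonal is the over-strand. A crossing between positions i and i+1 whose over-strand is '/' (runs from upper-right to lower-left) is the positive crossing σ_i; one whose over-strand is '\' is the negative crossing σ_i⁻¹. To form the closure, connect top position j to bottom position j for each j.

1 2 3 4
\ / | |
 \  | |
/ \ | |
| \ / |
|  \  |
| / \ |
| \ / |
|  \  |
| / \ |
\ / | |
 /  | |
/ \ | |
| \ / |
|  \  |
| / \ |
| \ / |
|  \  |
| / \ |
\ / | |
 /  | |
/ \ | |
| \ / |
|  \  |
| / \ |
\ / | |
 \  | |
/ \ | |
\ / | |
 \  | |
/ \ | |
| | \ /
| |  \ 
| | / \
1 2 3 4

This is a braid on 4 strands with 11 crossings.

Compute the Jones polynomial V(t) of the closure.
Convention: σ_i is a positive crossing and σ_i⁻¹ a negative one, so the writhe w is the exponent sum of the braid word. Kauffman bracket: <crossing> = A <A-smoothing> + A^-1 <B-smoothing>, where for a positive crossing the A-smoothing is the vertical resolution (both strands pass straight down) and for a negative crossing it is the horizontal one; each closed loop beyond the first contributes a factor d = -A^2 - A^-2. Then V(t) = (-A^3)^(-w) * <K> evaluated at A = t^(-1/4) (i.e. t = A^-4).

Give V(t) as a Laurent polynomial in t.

Reading the diagram top to bottom ('/'-over between positions i,i+1 = s_i, '\'-over = s_i^-1): braid word = s1^-1 s2^-1 s2^-1 s1 s2^-1 s2^-1 s1 s2^-1 s1^-1 s1^-1 s3^-1.
The presented braid s1^-1 s2^-1 s2^-1 s1 s2^-1 s2^-1 s1 s2^-1 s1^-1 s1^-1 s3^-1 on 4 strands reduces by inverse Markov moves (closure unchanged at each step):
  Destabilize: the word has the form β·s3^-1 where s3^-1 occurs only as the final letter (β ∈ B_3); drop it and the last strand → 3 strands.
Reduced to β = s1^-1 s2^-1 s2^-1 s1 s2^-1 s2^-1 s1 s2^-1 s1^-1 s1^-1 on 3 strands, 10 crossings.
Compute on β:
Braid: s1^-1 s2^-1 s2^-1 s1 s2^-1 s2^-1 s1 s2^-1 s1^-1 s1^-1 on 3 strands, 10 crossings.
Writhe w = (#positive) - (#negative) = 2 - 8 = -6.
Computing the Kauffman bracket via state sum. There are 2^10 = 1024 states.
For each crossing: s=0 is the vertical smoothing, s=1 horizontal. Crossing k contributes A^(sign_k * (1 - 2*s_k)); loop factor d = -A^2 - A^-2.
Tabulate the states by total A-exponent and number of loops L (A-exp: L × count):
  A^10: L=7 ×1
  A^8: L=6 ×10
  A^6: L=5 ×44, L=7 ×1
  A^4: L=4 ×110, L=6 ×10
  A^2: L=3 ×166, L=5 ×44
  A^0: L=2 ×144, L=4 ×106, L=6 ×2
  A^-2: L=1 ×57, L=3 ×140, L=5 ×13
  A^-4: L=2 ×91, L=4 ×28, L=6 ×1
  A^-6: L=1 ×16, L=3 ×26, L=5 ×3
  A^-8: L=2 ×7, L=4 ×3
  A^-10: L=3 ×1
Each group contributes A^e * Σ count * d^(L-1):
Powers of d = -A^2 - A^-2: d^2 = A^4 + 2 + A^-4; d^3 = -A^6 - 3*A^2 - 3*A^-2 - A^-6; d^4 = A^8 + 4*A^4 + 6 + 4*A^-4 + A^-8; d^5 = -A^10 - 5*A^6 - 10*A^2 - 10*A^-2 - 5*A^-6 - A^-10; d^6 = A^12 + 6*A^8 + 15*A^4 + 20 + 15*A^-4 + 6*A^-8 + A^-12.
  A^10 * (d^6) = A^22 + 6*A^18 + 15*A^14 + 20*A^10 + 15*A^6 + 6*A^2 + A^-2
  A^8 * (10*d^5) = -10*A^18 - 50*A^14 - 100*A^10 - 100*A^6 - 50*A^2 - 10*A^-2
  A^6 * (44*d^4 + d^6) = A^18 + 50*A^14 + 191*A^10 + 284*A^6 + 191*A^2 + 50*A^-2 + A^-6
  A^4 * (110*d^3 + 10*d^5) = -10*A^14 - 160*A^10 - 430*A^6 - 430*A^2 - 160*A^-2 - 10*A^-6
  A^2 * (166*d^2 + 44*d^4) = 44*A^10 + 342*A^6 + 596*A^2 + 342*A^-2 + 44*A^-6
  A^0 * (144*d + 106*d^3 + 2*d^5) = -2*A^10 - 116*A^6 - 482*A^2 - 482*A^-2 - 116*A^-6 - 2*A^-10
  A^-2 * (57 + 140*d^2 + 13*d^4) = 13*A^6 + 192*A^2 + 415*A^-2 + 192*A^-6 + 13*A^-10
  A^-4 * (91*d + 28*d^3 + d^5) = -A^6 - 33*A^2 - 185*A^-2 - 185*A^-6 - 33*A^-10 - A^-14
  A^-6 * (16 + 26*d^2 + 3*d^4) = 3*A^2 + 38*A^-2 + 86*A^-6 + 38*A^-10 + 3*A^-14
  A^-8 * (7*d + 3*d^3) = -3*A^-2 - 16*A^-6 - 16*A^-10 - 3*A^-14
  A^-10 * (d^2) = A^-6 + 2*A^-10 + A^-14
Summing the groups: <K> = A^22 - 3*A^18 + 5*A^14 - 7*A^10 + 7*A^6 - 7*A^2 + 6*A^-2 - 3*A^-6 + 2*A^-10
Normalise by the writhe: (-A^3)^(-w) = (-A^3)^(6) = A^18, so f(A) = A^18 * <K> = A^40 - 3*A^36 + 5*A^32 - 7*A^28 + 7*A^24 - 7*A^20 + 6*A^16 - 3*A^12 + 2*A^8.
Substitute A = t^(-1/4), i.e. A^e → t^(-e/4): V(t) = 2*t^-2 - 3*t^-3 + 6*t^-4 - 7*t^-5 + 7*t^-6 - 7*t^-7 + 5*t^-8 - 3*t^-9 + t^-10

Answer: 2*t^-2 - 3*t^-3 + 6*t^-4 - 7*t^-5 + 7*t^-6 - 7*t^-7 + 5*t^-8 - 3*t^-9 + t^-10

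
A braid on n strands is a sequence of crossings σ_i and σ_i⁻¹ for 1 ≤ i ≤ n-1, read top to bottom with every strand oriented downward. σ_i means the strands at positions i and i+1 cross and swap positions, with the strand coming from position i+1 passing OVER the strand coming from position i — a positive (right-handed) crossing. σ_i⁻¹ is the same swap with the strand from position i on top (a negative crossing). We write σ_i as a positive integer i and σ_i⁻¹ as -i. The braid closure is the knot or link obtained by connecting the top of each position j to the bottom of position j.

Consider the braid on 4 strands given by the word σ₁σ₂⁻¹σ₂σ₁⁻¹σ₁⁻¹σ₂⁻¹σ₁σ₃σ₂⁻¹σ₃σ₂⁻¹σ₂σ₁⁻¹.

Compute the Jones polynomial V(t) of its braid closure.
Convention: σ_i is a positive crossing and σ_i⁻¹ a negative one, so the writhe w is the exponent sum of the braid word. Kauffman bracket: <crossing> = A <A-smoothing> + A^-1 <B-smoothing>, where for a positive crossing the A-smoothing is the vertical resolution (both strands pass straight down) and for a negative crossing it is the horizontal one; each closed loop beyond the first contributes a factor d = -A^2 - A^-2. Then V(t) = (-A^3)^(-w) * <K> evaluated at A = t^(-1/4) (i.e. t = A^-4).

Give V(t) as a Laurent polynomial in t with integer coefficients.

t^2 - t + 2 - 2*t^-1 + t^-2 - t^-3 + t^-4

Derivation:
The presented braid s1 s2^-1 s2 s1^-1 s1^-1 s2^-1 s1 s3 s2^-1 s3 s2^-1 s2 s1^-1 on 4 strands reduces by inverse Markov moves (closure unchanged at each step):
  Deconjugate: the word is γ·β·γ⁻¹ with γ = s1 s2^-1 (prefix) and γ⁻¹ = s2 s1^-1 (suffix); strip both.
  Deconjugate: the word is γ·β·γ⁻¹ with γ = s2 (prefix) and γ⁻¹ = s2^-1 (suffix); strip both.
Reduced to β = s1^-1 s1^-1 s2^-1 s1 s3 s2^-1 s3 on 4 strands, 7 crossings.
Compute on β:
Braid: s1^-1 s1^-1 s2^-1 s1 s3 s2^-1 s3 on 4 strands, 7 crossings.
Writhe w = (#positive) - (#negative) = 3 - 4 = -1.
State-sum expansion of <K>. There are 2^7 = 128 states.
Each crossing splits two ways (0=vertical, 1=horizontal). The state's weight is A^(#A-smoothings - #B-smoothings) * d^(loops - 1).
Tabulate the states by total A-exponent and number of loops L (A-exp: L × count):
  A^7: L=4 ×1
  A^5: L=3 ×7
  A^3: L=2 ×17, L=4 ×4
  A^1: L=1 ×14, L=3 ×20, L=5 ×1
  A^-1: L=2 ×27, L=4 ×8
  A^-3: L=1 ×5, L=3 ×15, L=5 ×1
  A^-5: L=2 ×4, L=4 ×3
  A^-7: L=3 ×1
Each group contributes A^e * Σ count * d^(L-1):
Powers of d = -A^2 - A^-2: d^2 = A^4 + 2 + A^-4; d^3 = -A^6 - 3*A^2 - 3*A^-2 - A^-6; d^4 = A^8 + 4*A^4 + 6 + 4*A^-4 + A^-8.
  A^7 * (d^3) = -A^13 - 3*A^9 - 3*A^5 - A
  A^5 * (7*d^2) = 7*A^9 + 14*A^5 + 7*A
  A^3 * (17*d + 4*d^3) = -4*A^9 - 29*A^5 - 29*A - 4*A^-3
  A^1 * (14 + 20*d^2 + d^4) = A^9 + 24*A^5 + 60*A + 24*A^-3 + A^-7
  A^-1 * (27*d + 8*d^3) = -8*A^5 - 51*A - 51*A^-3 - 8*A^-7
  A^-3 * (5 + 15*d^2 + d^4) = A^5 + 19*A + 41*A^-3 + 19*A^-7 + A^-11
  A^-5 * (4*d + 3*d^3) = -3*A - 13*A^-3 - 13*A^-7 - 3*A^-11
  A^-7 * (d^2) = A^-3 + 2*A^-7 + A^-11
Summing the groups: <K> = -A^13 + A^9 - A^5 + 2*A - 2*A^-3 + A^-7 - A^-11
Normalise by the writhe: (-A^3)^(-w) = (-A^3)^(1) = -A^3, so f(A) = -A^3 * <K> = A^16 - A^12 + A^8 - 2*A^4 + 2 - A^-4 + A^-8.
Substitute A = t^(-1/4), i.e. A^e → t^(-e/4): V(t) = t^2 - t + 2 - 2*t^-1 + t^-2 - t^-3 + t^-4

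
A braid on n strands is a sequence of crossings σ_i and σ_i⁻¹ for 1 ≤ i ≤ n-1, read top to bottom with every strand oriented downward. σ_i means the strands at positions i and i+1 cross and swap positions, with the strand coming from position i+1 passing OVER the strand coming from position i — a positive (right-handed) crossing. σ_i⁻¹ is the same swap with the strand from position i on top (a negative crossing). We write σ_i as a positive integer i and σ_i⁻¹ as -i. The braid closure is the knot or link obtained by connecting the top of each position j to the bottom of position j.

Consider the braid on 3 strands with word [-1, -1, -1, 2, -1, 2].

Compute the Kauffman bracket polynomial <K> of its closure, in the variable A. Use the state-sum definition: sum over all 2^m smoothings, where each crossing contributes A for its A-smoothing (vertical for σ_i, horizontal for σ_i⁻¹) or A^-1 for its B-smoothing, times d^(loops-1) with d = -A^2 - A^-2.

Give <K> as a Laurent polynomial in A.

A^14 - 2*A^10 + 2*A^6 - 2*A^2 + 2*A^-2 - A^-6 + A^-10

Derivation:
Braid: s1^-1 s1^-1 s1^-1 s2 s1^-1 s2 on 3 strands, 6 crossings.
Writhe w = (#positive) - (#negative) = 2 - 4 = -2.
Computing the Kauffman bracket via state sum. There are 2^6 = 64 states.
Each crossing splits two ways (0=vertical, 1=horizontal). The state's weight is A^(#A-smoothings - #B-smoothings) * d^(loops - 1).
Tabulate the states by total A-exponent and number of loops L (A-exp: L × count):
  A^6: L=5 ×1
  A^4: L=4 ×6
  A^2: L=3 ×15
  A^0: L=2 ×19, L=4 ×1
  A^-2: L=1 ×11, L=3 ×4
  A^-4: L=2 ×6
  A^-6: L=3 ×1
Each group contributes A^e * Σ count * d^(L-1):
Powers of d = -A^2 - A^-2: d^2 = A^4 + 2 + A^-4; d^3 = -A^6 - 3*A^2 - 3*A^-2 - A^-6; d^4 = A^8 + 4*A^4 + 6 + 4*A^-4 + A^-8.
  A^6 * (d^4) = A^14 + 4*A^10 + 6*A^6 + 4*A^2 + A^-2
  A^4 * (6*d^3) = -6*A^10 - 18*A^6 - 18*A^2 - 6*A^-2
  A^2 * (15*d^2) = 15*A^6 + 30*A^2 + 15*A^-2
  A^0 * (19*d + d^3) = -A^6 - 22*A^2 - 22*A^-2 - A^-6
  A^-2 * (11 + 4*d^2) = 4*A^2 + 19*A^-2 + 4*A^-6
  A^-4 * (6*d) = -6*A^-2 - 6*A^-6
  A^-6 * (d^2) = A^-2 + 2*A^-6 + A^-10
Summing the groups: <K> = A^14 - 2*A^10 + 2*A^6 - 2*A^2 + 2*A^-2 - A^-6 + A^-10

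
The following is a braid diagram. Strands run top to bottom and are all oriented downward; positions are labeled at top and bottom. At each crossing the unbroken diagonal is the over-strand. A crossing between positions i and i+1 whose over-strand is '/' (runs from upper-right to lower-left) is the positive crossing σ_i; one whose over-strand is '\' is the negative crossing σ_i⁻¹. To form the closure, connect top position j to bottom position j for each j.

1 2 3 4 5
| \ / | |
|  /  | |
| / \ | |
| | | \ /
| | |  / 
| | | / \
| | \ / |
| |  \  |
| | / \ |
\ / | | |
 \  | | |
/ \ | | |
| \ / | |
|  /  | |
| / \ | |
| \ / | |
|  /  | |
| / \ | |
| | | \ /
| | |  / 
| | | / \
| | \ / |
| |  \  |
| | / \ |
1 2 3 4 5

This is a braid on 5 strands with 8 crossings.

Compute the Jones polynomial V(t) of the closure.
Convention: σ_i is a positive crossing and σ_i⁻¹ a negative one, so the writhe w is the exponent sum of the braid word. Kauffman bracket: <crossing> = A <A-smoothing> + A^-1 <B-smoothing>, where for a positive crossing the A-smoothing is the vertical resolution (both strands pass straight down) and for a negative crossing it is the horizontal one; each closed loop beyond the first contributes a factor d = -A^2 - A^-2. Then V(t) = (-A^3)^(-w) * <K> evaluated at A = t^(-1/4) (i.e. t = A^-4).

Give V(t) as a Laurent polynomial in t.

Reading the diagram top to bottom ('/'-over between positions i,i+1 = s_i, '\'-over = s_i^-1): braid word = s2 s4 s3^-1 s1^-1 s2 s2 s4 s3^-1.
Braid: s2 s4 s3^-1 s1^-1 s2 s2 s4 s3^-1 on 5 strands, 8 crossings.
Writhe w = (#positive) - (#negative) = 5 - 3 = 2.
Computing the Kauffman bracket via state sum. There are 2^8 = 256 states.
Smooth each crossing (0=||, 1=⌣⌢); contribution A^(Σ sign_k(1-2s_k)) * d^(L-1).
Tabulate the states by total A-exponent and number of loops L (A-exp: L × count):
  A^8: L=4 ×1
  A^6: L=3 ×7, L=5 ×1
  A^4: L=2 ×19, L=4 ×9
  A^2: L=1 ×19, L=3 ×35, L=5 ×2
  A^0: L=2 ×48, L=4 ×22
  A^-2: L=3 ×49, L=5 ×7
  A^-4: L=4 ×27, L=6 ×1
  A^-6: L=5 ×8
  A^-8: L=6 ×1
Each group contributes A^e * Σ count * d^(L-1):
Powers of d = -A^2 - A^-2: d^2 = A^4 + 2 + A^-4; d^3 = -A^6 - 3*A^2 - 3*A^-2 - A^-6; d^4 = A^8 + 4*A^4 + 6 + 4*A^-4 + A^-8; d^5 = -A^10 - 5*A^6 - 10*A^2 - 10*A^-2 - 5*A^-6 - A^-10.
  A^8 * (d^3) = -A^14 - 3*A^10 - 3*A^6 - A^2
  A^6 * (7*d^2 + d^4) = A^14 + 11*A^10 + 20*A^6 + 11*A^2 + A^-2
  A^4 * (19*d + 9*d^3) = -9*A^10 - 46*A^6 - 46*A^2 - 9*A^-2
  A^2 * (19 + 35*d^2 + 2*d^4) = 2*A^10 + 43*A^6 + 101*A^2 + 43*A^-2 + 2*A^-6
  A^0 * (48*d + 22*d^3) = -22*A^6 - 114*A^2 - 114*A^-2 - 22*A^-6
  A^-2 * (49*d^2 + 7*d^4) = 7*A^6 + 77*A^2 + 140*A^-2 + 77*A^-6 + 7*A^-10
  A^-4 * (27*d^3 + d^5) = -A^6 - 32*A^2 - 91*A^-2 - 91*A^-6 - 32*A^-10 - A^-14
  A^-6 * (8*d^4) = 8*A^2 + 32*A^-2 + 48*A^-6 + 32*A^-10 + 8*A^-14
  A^-8 * (d^5) = -A^2 - 5*A^-2 - 10*A^-6 - 10*A^-10 - 5*A^-14 - A^-18
Summing the groups: <K> = A^10 - 2*A^6 + 3*A^2 - 3*A^-2 + 4*A^-6 - 3*A^-10 + 2*A^-14 - A^-18
Normalise by the writhe: (-A^3)^(-w) = (-A^3)^(-2) = A^-6, so f(A) = A^-6 * <K> = A^4 - 2 + 3*A^-4 - 3*A^-8 + 4*A^-12 - 3*A^-16 + 2*A^-20 - A^-24.
Substitute A = t^(-1/4), i.e. A^e → t^(-e/4): V(t) = -t^6 + 2*t^5 - 3*t^4 + 4*t^3 - 3*t^2 + 3*t - 2 + t^-1

Answer: -t^6 + 2*t^5 - 3*t^4 + 4*t^3 - 3*t^2 + 3*t - 2 + t^-1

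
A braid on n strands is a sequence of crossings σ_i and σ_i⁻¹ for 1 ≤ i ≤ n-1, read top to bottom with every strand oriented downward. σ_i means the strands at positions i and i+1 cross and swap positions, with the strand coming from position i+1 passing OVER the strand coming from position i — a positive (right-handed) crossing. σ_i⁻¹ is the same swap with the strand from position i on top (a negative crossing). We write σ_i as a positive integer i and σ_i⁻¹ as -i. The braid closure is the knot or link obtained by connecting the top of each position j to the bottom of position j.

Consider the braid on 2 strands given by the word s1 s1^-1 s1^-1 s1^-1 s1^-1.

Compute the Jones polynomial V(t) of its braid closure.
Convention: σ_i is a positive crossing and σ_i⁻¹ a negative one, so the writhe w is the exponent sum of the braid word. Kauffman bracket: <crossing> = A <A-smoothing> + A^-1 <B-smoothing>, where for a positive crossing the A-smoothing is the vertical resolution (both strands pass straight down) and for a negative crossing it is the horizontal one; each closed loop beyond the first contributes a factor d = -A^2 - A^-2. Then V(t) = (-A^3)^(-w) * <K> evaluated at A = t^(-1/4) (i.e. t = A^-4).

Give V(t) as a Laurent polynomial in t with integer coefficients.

The presented braid s1 s1^-1 s1^-1 s1^-1 s1^-1 on 2 strands reduces by inverse Markov moves (closure unchanged at each step):
  Deconjugate: the word is γ·β·γ⁻¹ with γ = s1 (prefix) and γ⁻¹ = s1^-1 (suffix); strip both.
Reduced to β = s1^-1 s1^-1 s1^-1 on 2 strands, 3 crossings.
Compute on β:
Braid: s1^-1 s1^-1 s1^-1 on 2 strands, 3 crossings.
Writhe w = (#positive) - (#negative) = 0 - 3 = -3.
State-sum expansion of <K>. There are 2^3 = 8 states.
For each crossing: s=0 is the vertical smoothing, s=1 horizontal. Crossing k contributes A^(sign_k * (1 - 2*s_k)); loop factor d = -A^2 - A^-2.
  state 000: A-exp=-3, loops=2, term = A^-3 * d^1
  state 001: A-exp=-1, loops=1, term = A^-1 * d^0
  state 010: A-exp=-1, loops=1, term = A^-1 * d^0
  state 011: A-exp=+1, loops=2, term = A^1 * d^1
  state 100: A-exp=-1, loops=1, term = A^-1 * d^0
  state 101: A-exp=+1, loops=2, term = A^1 * d^1
  state 110: A-exp=+1, loops=2, term = A^1 * d^1
  state 111: A-exp=+3, loops=3, term = A^3 * d^2
Collect the terms by A-exponent (count of states per loop number):
Powers of d = -A^2 - A^-2: d^2 = A^4 + 2 + A^-4.
  A^3 * (d^2) = A^7 + 2*A^3 + A^-1
  A^1 * (3*d) = -3*A^3 - 3*A^-1
  A^-1 * (3) = 3*A^-1
  A^-3 * (d) = -A^-1 - A^-5
Summing the groups: <K> = A^7 - A^3 - A^-5
Normalise by the writhe: (-A^3)^(-w) = (-A^3)^(3) = -A^9, so f(A) = -A^9 * <K> = -A^16 + A^12 + A^4.
Substitute A = t^(-1/4), i.e. A^e → t^(-e/4): V(t) = t^-1 + t^-3 - t^-4

Answer: t^-1 + t^-3 - t^-4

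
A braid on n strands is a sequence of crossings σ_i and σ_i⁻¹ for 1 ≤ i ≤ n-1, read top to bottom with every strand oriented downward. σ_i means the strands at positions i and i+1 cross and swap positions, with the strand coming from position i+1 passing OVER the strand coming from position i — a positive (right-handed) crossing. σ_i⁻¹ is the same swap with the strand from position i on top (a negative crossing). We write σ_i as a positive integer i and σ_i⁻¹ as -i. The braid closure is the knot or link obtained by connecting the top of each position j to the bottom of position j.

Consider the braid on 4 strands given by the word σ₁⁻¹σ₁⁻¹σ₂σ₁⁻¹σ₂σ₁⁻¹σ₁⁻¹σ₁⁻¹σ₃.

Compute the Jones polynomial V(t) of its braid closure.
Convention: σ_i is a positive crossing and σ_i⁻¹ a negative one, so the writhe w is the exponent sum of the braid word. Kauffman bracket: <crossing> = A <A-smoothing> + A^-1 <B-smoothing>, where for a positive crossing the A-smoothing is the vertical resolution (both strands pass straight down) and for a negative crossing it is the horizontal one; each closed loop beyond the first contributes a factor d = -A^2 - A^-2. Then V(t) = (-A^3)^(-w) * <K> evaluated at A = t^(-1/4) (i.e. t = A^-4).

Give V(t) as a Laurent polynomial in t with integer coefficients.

1 - t^-1 + 2*t^-2 - 2*t^-3 + 3*t^-4 - 3*t^-5 + 2*t^-6 - 2*t^-7 + t^-8

Derivation:
The presented braid s1^-1 s1^-1 s2 s1^-1 s2 s1^-1 s1^-1 s1^-1 s3 on 4 strands reduces by inverse Markov moves (closure unchanged at each step):
  Destabilize: the word has the form β·s3 where s3 occurs only as the final letter (β ∈ B_3); drop it and the last strand → 3 strands.
Reduced to β = s1^-1 s1^-1 s2 s1^-1 s2 s1^-1 s1^-1 s1^-1 on 3 strands, 8 crossings.
Compute on β:
Braid: s1^-1 s1^-1 s2 s1^-1 s2 s1^-1 s1^-1 s1^-1 on 3 strands, 8 crossings.
Writhe w = (#positive) - (#negative) = 2 - 6 = -4.
Computing the Kauffman bracket via state sum. There are 2^8 = 256 states.
Smooth each crossing (0=||, 1=⌣⌢); contribution A^(Σ sign_k(1-2s_k)) * d^(L-1).
Tabulate the states by total A-exponent and number of loops L (A-exp: L × count):
  A^8: L=7 ×1
  A^6: L=6 ×8
  A^4: L=5 ×28
  A^2: L=4 ×55, L=6 ×1
  A^0: L=3 ×65, L=5 ×5
  A^-2: L=2 ×46, L=4 ×10
  A^-4: L=1 ×17, L=3 ×11
  A^-6: L=2 ×8
  A^-8: L=3 ×1
Each group contributes A^e * Σ count * d^(L-1):
Powers of d = -A^2 - A^-2: d^2 = A^4 + 2 + A^-4; d^3 = -A^6 - 3*A^2 - 3*A^-2 - A^-6; d^4 = A^8 + 4*A^4 + 6 + 4*A^-4 + A^-8; d^5 = -A^10 - 5*A^6 - 10*A^2 - 10*A^-2 - 5*A^-6 - A^-10; d^6 = A^12 + 6*A^8 + 15*A^4 + 20 + 15*A^-4 + 6*A^-8 + A^-12.
  A^8 * (d^6) = A^20 + 6*A^16 + 15*A^12 + 20*A^8 + 15*A^4 + 6 + A^-4
  A^6 * (8*d^5) = -8*A^16 - 40*A^12 - 80*A^8 - 80*A^4 - 40 - 8*A^-4
  A^4 * (28*d^4) = 28*A^12 + 112*A^8 + 168*A^4 + 112 + 28*A^-4
  A^2 * (55*d^3 + d^5) = -A^12 - 60*A^8 - 175*A^4 - 175 - 60*A^-4 - A^-8
  A^0 * (65*d^2 + 5*d^4) = 5*A^8 + 85*A^4 + 160 + 85*A^-4 + 5*A^-8
  A^-2 * (46*d + 10*d^3) = -10*A^4 - 76 - 76*A^-4 - 10*A^-8
  A^-4 * (17 + 11*d^2) = 11 + 39*A^-4 + 11*A^-8
  A^-6 * (8*d) = -8*A^-4 - 8*A^-8
  A^-8 * (d^2) = A^-4 + 2*A^-8 + A^-12
Summing the groups: <K> = A^20 - 2*A^16 + 2*A^12 - 3*A^8 + 3*A^4 - 2 + 2*A^-4 - A^-8 + A^-12
Normalise by the writhe: (-A^3)^(-w) = (-A^3)^(4) = A^12, so f(A) = A^12 * <K> = A^32 - 2*A^28 + 2*A^24 - 3*A^20 + 3*A^16 - 2*A^12 + 2*A^8 - A^4 + 1.
Substitute A = t^(-1/4), i.e. A^e → t^(-e/4): V(t) = 1 - t^-1 + 2*t^-2 - 2*t^-3 + 3*t^-4 - 3*t^-5 + 2*t^-6 - 2*t^-7 + t^-8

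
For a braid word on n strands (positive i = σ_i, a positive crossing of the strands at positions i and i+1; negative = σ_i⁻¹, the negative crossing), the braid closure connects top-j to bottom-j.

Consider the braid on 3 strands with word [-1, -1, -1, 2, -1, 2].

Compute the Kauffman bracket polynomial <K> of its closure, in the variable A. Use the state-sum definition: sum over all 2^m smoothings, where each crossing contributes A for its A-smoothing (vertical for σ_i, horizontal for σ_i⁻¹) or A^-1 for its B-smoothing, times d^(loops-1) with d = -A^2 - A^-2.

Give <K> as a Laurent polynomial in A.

Braid: s1^-1 s1^-1 s1^-1 s2 s1^-1 s2 on 3 strands, 6 crossings.
Writhe w = (#positive) - (#negative) = 2 - 4 = -2.
State-sum expansion of <K>. There are 2^6 = 64 states.
Smooth each crossing (0=||, 1=⌣⌢); contribution A^(Σ sign_k(1-2s_k)) * d^(L-1).
Tabulate the states by total A-exponent and number of loops L (A-exp: L × count):
  A^6: L=5 ×1
  A^4: L=4 ×6
  A^2: L=3 ×15
  A^0: L=2 ×19, L=4 ×1
  A^-2: L=1 ×11, L=3 ×4
  A^-4: L=2 ×6
  A^-6: L=3 ×1
Each group contributes A^e * Σ count * d^(L-1):
Powers of d = -A^2 - A^-2: d^2 = A^4 + 2 + A^-4; d^3 = -A^6 - 3*A^2 - 3*A^-2 - A^-6; d^4 = A^8 + 4*A^4 + 6 + 4*A^-4 + A^-8.
  A^6 * (d^4) = A^14 + 4*A^10 + 6*A^6 + 4*A^2 + A^-2
  A^4 * (6*d^3) = -6*A^10 - 18*A^6 - 18*A^2 - 6*A^-2
  A^2 * (15*d^2) = 15*A^6 + 30*A^2 + 15*A^-2
  A^0 * (19*d + d^3) = -A^6 - 22*A^2 - 22*A^-2 - A^-6
  A^-2 * (11 + 4*d^2) = 4*A^2 + 19*A^-2 + 4*A^-6
  A^-4 * (6*d) = -6*A^-2 - 6*A^-6
  A^-6 * (d^2) = A^-2 + 2*A^-6 + A^-10
Summing the groups: <K> = A^14 - 2*A^10 + 2*A^6 - 2*A^2 + 2*A^-2 - A^-6 + A^-10

Answer: A^14 - 2*A^10 + 2*A^6 - 2*A^2 + 2*A^-2 - A^-6 + A^-10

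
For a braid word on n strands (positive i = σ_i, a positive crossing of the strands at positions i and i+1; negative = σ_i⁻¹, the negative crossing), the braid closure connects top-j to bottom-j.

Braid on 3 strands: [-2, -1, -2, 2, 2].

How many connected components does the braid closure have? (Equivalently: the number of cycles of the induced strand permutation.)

2

Derivation:
Track the strand permutation on 3 strands, starting from identity.
  step 1: s2^-1 swaps positions 2,3 -> [1 3 2]
  step 2: s1^-1 swaps positions 1,2 -> [3 1 2]
  step 3: s2^-1 swaps positions 2,3 -> [3 2 1]
  step 4: s2 swaps positions 2,3 -> [3 1 2]
  step 5: s2 swaps positions 2,3 -> [3 2 1]
Final permutation (position -> original strand): [3 2 1]
Closure components = cycle count of this permutation = 2.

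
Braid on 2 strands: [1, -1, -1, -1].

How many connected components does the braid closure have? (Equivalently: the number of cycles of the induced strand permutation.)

2

Derivation:
Track the strand permutation on 2 strands, starting from identity.
  step 1: s1 swaps positions 1,2 -> [2 1]
  step 2: s1^-1 swaps positions 1,2 -> [1 2]
  step 3: s1^-1 swaps positions 1,2 -> [2 1]
  step 4: s1^-1 swaps positions 1,2 -> [1 2]
Final permutation (position -> original strand): [1 2]
Closure components = cycle count of this permutation = 2.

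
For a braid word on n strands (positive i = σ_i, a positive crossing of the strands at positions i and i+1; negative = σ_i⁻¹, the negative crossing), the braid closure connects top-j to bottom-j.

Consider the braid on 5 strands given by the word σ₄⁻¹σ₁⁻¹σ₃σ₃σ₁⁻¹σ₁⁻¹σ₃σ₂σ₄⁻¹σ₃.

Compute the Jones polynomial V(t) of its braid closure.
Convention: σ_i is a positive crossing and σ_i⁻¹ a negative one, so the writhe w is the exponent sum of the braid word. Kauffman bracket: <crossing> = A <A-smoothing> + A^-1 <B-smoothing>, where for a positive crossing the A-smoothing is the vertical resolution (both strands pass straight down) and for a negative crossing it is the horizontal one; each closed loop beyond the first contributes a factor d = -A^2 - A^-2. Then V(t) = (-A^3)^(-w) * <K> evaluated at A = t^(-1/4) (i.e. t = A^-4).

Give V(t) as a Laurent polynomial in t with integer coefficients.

t^4 - 2*t^3 + 3*t^2 - 5*t + 6 - 5*t^-1 + 5*t^-2 - 3*t^-3 + 2*t^-4 - t^-5

Derivation:
Braid: s4^-1 s1^-1 s3 s3 s1^-1 s1^-1 s3 s2 s4^-1 s3 on 5 strands, 10 crossings.
Writhe w = (#positive) - (#negative) = 5 - 5 = 0.
Computing the Kauffman bracket via state sum. There are 2^10 = 1024 states.
Smooth each crossing (0=||, 1=⌣⌢); contribution A^(Σ sign_k(1-2s_k)) * d^(L-1).
Tabulate the states by total A-exponent and number of loops L (A-exp: L × count):
  A^10: L=6 ×1
  A^8: L=5 ×10
  A^6: L=4 ×41, L=6 ×4
  A^4: L=3 ×83, L=5 ×36, L=7 ×1
  A^2: L=2 ×84, L=4 ×107, L=6 ×19
  A^0: L=1 ×33, L=3 ×143, L=5 ×70, L=7 ×6
  A^-2: L=2 ×68, L=4 ×116, L=6 ×25, L=8 ×1
  A^-4: L=3 ×64, L=5 ×52, L=7 ×4
  A^-6: L=4 ×33, L=6 ×12
  A^-8: L=5 ×9, L=7 ×1
  A^-10: L=6 ×1
Each group contributes A^e * Σ count * d^(L-1):
Powers of d = -A^2 - A^-2: d^2 = A^4 + 2 + A^-4; d^3 = -A^6 - 3*A^2 - 3*A^-2 - A^-6; d^4 = A^8 + 4*A^4 + 6 + 4*A^-4 + A^-8; d^5 = -A^10 - 5*A^6 - 10*A^2 - 10*A^-2 - 5*A^-6 - A^-10; d^6 = A^12 + 6*A^8 + 15*A^4 + 20 + 15*A^-4 + 6*A^-8 + A^-12; d^7 = -A^14 - 7*A^10 - 21*A^6 - 35*A^2 - 35*A^-2 - 21*A^-6 - 7*A^-10 - A^-14.
  A^10 * (d^5) = -A^20 - 5*A^16 - 10*A^12 - 10*A^8 - 5*A^4 - 1
  A^8 * (10*d^4) = 10*A^16 + 40*A^12 + 60*A^8 + 40*A^4 + 10
  A^6 * (41*d^3 + 4*d^5) = -4*A^16 - 61*A^12 - 163*A^8 - 163*A^4 - 61 - 4*A^-4
  A^4 * (83*d^2 + 36*d^4 + d^6) = A^16 + 42*A^12 + 242*A^8 + 402*A^4 + 242 + 42*A^-4 + A^-8
  A^2 * (84*d + 107*d^3 + 19*d^5) = -19*A^12 - 202*A^8 - 595*A^4 - 595 - 202*A^-4 - 19*A^-8
  A^0 * (33 + 143*d^2 + 70*d^4 + 6*d^6) = 6*A^12 + 106*A^8 + 513*A^4 + 859 + 513*A^-4 + 106*A^-8 + 6*A^-12
  A^-2 * (68*d + 116*d^3 + 25*d^5 + d^7) = -A^12 - 32*A^8 - 262*A^4 - 701 - 701*A^-4 - 262*A^-8 - 32*A^-12 - A^-16
  A^-4 * (64*d^2 + 52*d^4 + 4*d^6) = 4*A^8 + 76*A^4 + 332 + 520*A^-4 + 332*A^-8 + 76*A^-12 + 4*A^-16
  A^-6 * (33*d^3 + 12*d^5) = -12*A^4 - 93 - 219*A^-4 - 219*A^-8 - 93*A^-12 - 12*A^-16
  A^-8 * (9*d^4 + d^6) = A^4 + 15 + 51*A^-4 + 74*A^-8 + 51*A^-12 + 15*A^-16 + A^-20
  A^-10 * (d^5) = -1 - 5*A^-4 - 10*A^-8 - 10*A^-12 - 5*A^-16 - A^-20
Summing the groups: <K> = -A^20 + 2*A^16 - 3*A^12 + 5*A^8 - 5*A^4 + 6 - 5*A^-4 + 3*A^-8 - 2*A^-12 + A^-16
Normalise by the writhe: (-A^3)^(-w) = (-A^3)^(0) = 1, so f(A) = 1 * <K> = -A^20 + 2*A^16 - 3*A^12 + 5*A^8 - 5*A^4 + 6 - 5*A^-4 + 3*A^-8 - 2*A^-12 + A^-16.
Substitute A = t^(-1/4), i.e. A^e → t^(-e/4): V(t) = t^4 - 2*t^3 + 3*t^2 - 5*t + 6 - 5*t^-1 + 5*t^-2 - 3*t^-3 + 2*t^-4 - t^-5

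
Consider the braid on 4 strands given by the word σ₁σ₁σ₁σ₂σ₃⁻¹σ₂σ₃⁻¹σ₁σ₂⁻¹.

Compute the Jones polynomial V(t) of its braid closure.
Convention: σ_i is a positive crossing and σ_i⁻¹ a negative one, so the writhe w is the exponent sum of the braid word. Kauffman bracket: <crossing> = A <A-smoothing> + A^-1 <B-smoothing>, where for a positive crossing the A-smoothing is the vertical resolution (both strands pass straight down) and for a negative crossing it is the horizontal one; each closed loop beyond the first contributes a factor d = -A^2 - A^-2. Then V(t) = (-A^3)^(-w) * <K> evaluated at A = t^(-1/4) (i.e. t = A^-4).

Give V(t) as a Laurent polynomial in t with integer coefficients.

Braid: s1 s1 s1 s2 s3^-1 s2 s3^-1 s1 s2^-1 on 4 strands, 9 crossings.
Writhe w = (#positive) - (#negative) = 6 - 3 = 3.
Computing the Kauffman bracket via state sum. There are 2^9 = 512 states.
Smooth each crossing (0=||, 1=⌣⌢); contribution A^(Σ sign_k(1-2s_k)) * d^(L-1).
Tabulate the states by total A-exponent and number of loops L (A-exp: L × count):
  A^9: L=3 ×1
  A^7: L=2 ×7, L=4 ×2
  A^5: L=1 ×12, L=3 ×24
  A^3: L=2 ×66, L=4 ×18
  A^1: L=1 ×35, L=3 ×84, L=5 ×7
  A^-1: L=2 ×73, L=4 ×52, L=6 ×1
  A^-3: L=3 ×68, L=5 ×16
  A^-5: L=4 ×34, L=6 ×2
  A^-7: L=5 ×9
  A^-9: L=6 ×1
Each group contributes A^e * Σ count * d^(L-1):
Powers of d = -A^2 - A^-2: d^2 = A^4 + 2 + A^-4; d^3 = -A^6 - 3*A^2 - 3*A^-2 - A^-6; d^4 = A^8 + 4*A^4 + 6 + 4*A^-4 + A^-8; d^5 = -A^10 - 5*A^6 - 10*A^2 - 10*A^-2 - 5*A^-6 - A^-10.
  A^9 * (d^2) = A^13 + 2*A^9 + A^5
  A^7 * (7*d + 2*d^3) = -2*A^13 - 13*A^9 - 13*A^5 - 2*A
  A^5 * (12 + 24*d^2) = 24*A^9 + 60*A^5 + 24*A
  A^3 * (66*d + 18*d^3) = -18*A^9 - 120*A^5 - 120*A - 18*A^-3
  A^1 * (35 + 84*d^2 + 7*d^4) = 7*A^9 + 112*A^5 + 245*A + 112*A^-3 + 7*A^-7
  A^-1 * (73*d + 52*d^3 + d^5) = -A^9 - 57*A^5 - 239*A - 239*A^-3 - 57*A^-7 - A^-11
  A^-3 * (68*d^2 + 16*d^4) = 16*A^5 + 132*A + 232*A^-3 + 132*A^-7 + 16*A^-11
  A^-5 * (34*d^3 + 2*d^5) = -2*A^5 - 44*A - 122*A^-3 - 122*A^-7 - 44*A^-11 - 2*A^-15
  A^-7 * (9*d^4) = 9*A + 36*A^-3 + 54*A^-7 + 36*A^-11 + 9*A^-15
  A^-9 * (d^5) = -A - 5*A^-3 - 10*A^-7 - 10*A^-11 - 5*A^-15 - A^-19
Summing the groups: <K> = -A^13 + A^9 - 3*A^5 + 4*A - 4*A^-3 + 4*A^-7 - 3*A^-11 + 2*A^-15 - A^-19
Normalise by the writhe: (-A^3)^(-w) = (-A^3)^(-3) = -A^-9, so f(A) = -A^-9 * <K> = A^4 - 1 + 3*A^-4 - 4*A^-8 + 4*A^-12 - 4*A^-16 + 3*A^-20 - 2*A^-24 + A^-28.
Substitute A = t^(-1/4), i.e. A^e → t^(-e/4): V(t) = t^7 - 2*t^6 + 3*t^5 - 4*t^4 + 4*t^3 - 4*t^2 + 3*t - 1 + t^-1

Answer: t^7 - 2*t^6 + 3*t^5 - 4*t^4 + 4*t^3 - 4*t^2 + 3*t - 1 + t^-1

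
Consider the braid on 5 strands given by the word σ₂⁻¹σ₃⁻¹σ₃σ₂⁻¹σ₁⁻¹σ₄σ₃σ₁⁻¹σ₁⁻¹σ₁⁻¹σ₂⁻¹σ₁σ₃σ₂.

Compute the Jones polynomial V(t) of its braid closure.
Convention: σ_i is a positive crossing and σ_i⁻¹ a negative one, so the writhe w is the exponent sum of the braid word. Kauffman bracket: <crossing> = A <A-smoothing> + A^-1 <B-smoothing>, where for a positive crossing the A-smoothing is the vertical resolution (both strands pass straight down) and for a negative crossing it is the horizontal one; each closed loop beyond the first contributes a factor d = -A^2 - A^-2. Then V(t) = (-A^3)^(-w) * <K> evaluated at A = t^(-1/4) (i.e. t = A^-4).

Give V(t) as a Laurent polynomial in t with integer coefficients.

t - 1 + 3*t^-1 - 4*t^-2 + 4*t^-3 - 4*t^-4 + 3*t^-5 - 2*t^-6 + t^-7

Derivation:
The presented braid s2^-1 s3^-1 s3 s2^-1 s1^-1 s4 s3 s1^-1 s1^-1 s1^-1 s2^-1 s1 s3 s2 on 5 strands reduces by inverse Markov moves (closure unchanged at each step):
  Deconjugate: the word is γ·β·γ⁻¹ with γ = s2^-1 (prefix) and γ⁻¹ = s2 (suffix); strip both.
  Deconjugate: the word is γ·β·γ⁻¹ with γ = s3^-1 (prefix) and γ⁻¹ = s3 (suffix); strip both.
Reduced to β = s3 s2^-1 s1^-1 s4 s3 s1^-1 s1^-1 s1^-1 s2^-1 s1 on 5 strands, 10 crossings.
Compute on β:
Braid: s3 s2^-1 s1^-1 s4 s3 s1^-1 s1^-1 s1^-1 s2^-1 s1 on 5 strands, 10 crossings.
Writhe w = (#positive) - (#negative) = 4 - 6 = -2.
Enumerate smoothing states for the bracket polynomial. There are 2^10 = 1024 states.
Each crossing splits two ways (0=vertical, 1=horizontal). The state's weight is A^(#A-smoothings - #B-smoothings) * d^(loops - 1).
Tabulate the states by total A-exponent and number of loops L (A-exp: L × count):
  A^10: L=7 ×1
  A^8: L=6 ×10
  A^6: L=5 ×42, L=7 ×3
  A^4: L=4 ×95, L=6 ×24, L=8 ×1
  A^2: L=3 ×124, L=5 ×76, L=7 ×10
  A^0: L=2 ×90, L=4 ×126, L=6 ×35, L=8 ×1
  A^-2: L=1 ×28, L=3 ×116, L=5 ×61, L=7 ×5
  A^-4: L=2 ×50, L=4 ×60, L=6 ×10
  A^-6: L=1 ×5, L=3 ×29, L=5 ×11
  A^-8: L=2 ×4, L=4 ×6
  A^-10: L=3 ×1
Each group contributes A^e * Σ count * d^(L-1):
Powers of d = -A^2 - A^-2: d^2 = A^4 + 2 + A^-4; d^3 = -A^6 - 3*A^2 - 3*A^-2 - A^-6; d^4 = A^8 + 4*A^4 + 6 + 4*A^-4 + A^-8; d^5 = -A^10 - 5*A^6 - 10*A^2 - 10*A^-2 - 5*A^-6 - A^-10; d^6 = A^12 + 6*A^8 + 15*A^4 + 20 + 15*A^-4 + 6*A^-8 + A^-12; d^7 = -A^14 - 7*A^10 - 21*A^6 - 35*A^2 - 35*A^-2 - 21*A^-6 - 7*A^-10 - A^-14.
  A^10 * (d^6) = A^22 + 6*A^18 + 15*A^14 + 20*A^10 + 15*A^6 + 6*A^2 + A^-2
  A^8 * (10*d^5) = -10*A^18 - 50*A^14 - 100*A^10 - 100*A^6 - 50*A^2 - 10*A^-2
  A^6 * (42*d^4 + 3*d^6) = 3*A^18 + 60*A^14 + 213*A^10 + 312*A^6 + 213*A^2 + 60*A^-2 + 3*A^-6
  A^4 * (95*d^3 + 24*d^5 + d^7) = -A^18 - 31*A^14 - 236*A^10 - 560*A^6 - 560*A^2 - 236*A^-2 - 31*A^-6 - A^-10
  A^2 * (124*d^2 + 76*d^4 + 10*d^6) = 10*A^14 + 136*A^10 + 578*A^6 + 904*A^2 + 578*A^-2 + 136*A^-6 + 10*A^-10
  A^0 * (90*d + 126*d^3 + 35*d^5 + d^7) = -A^14 - 42*A^10 - 322*A^6 - 853*A^2 - 853*A^-2 - 322*A^-6 - 42*A^-10 - A^-14
  A^-2 * (28 + 116*d^2 + 61*d^4 + 5*d^6) = 5*A^10 + 91*A^6 + 435*A^2 + 726*A^-2 + 435*A^-6 + 91*A^-10 + 5*A^-14
  A^-4 * (50*d + 60*d^3 + 10*d^5) = -10*A^6 - 110*A^2 - 330*A^-2 - 330*A^-6 - 110*A^-10 - 10*A^-14
  A^-6 * (5 + 29*d^2 + 11*d^4) = 11*A^2 + 73*A^-2 + 129*A^-6 + 73*A^-10 + 11*A^-14
  A^-8 * (4*d + 6*d^3) = -6*A^-2 - 22*A^-6 - 22*A^-10 - 6*A^-14
  A^-10 * (d^2) = A^-6 + 2*A^-10 + A^-14
Summing the groups: <K> = A^22 - 2*A^18 + 3*A^14 - 4*A^10 + 4*A^6 - 4*A^2 + 3*A^-2 - A^-6 + A^-10
Normalise by the writhe: (-A^3)^(-w) = (-A^3)^(2) = A^6, so f(A) = A^6 * <K> = A^28 - 2*A^24 + 3*A^20 - 4*A^16 + 4*A^12 - 4*A^8 + 3*A^4 - 1 + A^-4.
Substitute A = t^(-1/4), i.e. A^e → t^(-e/4): V(t) = t - 1 + 3*t^-1 - 4*t^-2 + 4*t^-3 - 4*t^-4 + 3*t^-5 - 2*t^-6 + t^-7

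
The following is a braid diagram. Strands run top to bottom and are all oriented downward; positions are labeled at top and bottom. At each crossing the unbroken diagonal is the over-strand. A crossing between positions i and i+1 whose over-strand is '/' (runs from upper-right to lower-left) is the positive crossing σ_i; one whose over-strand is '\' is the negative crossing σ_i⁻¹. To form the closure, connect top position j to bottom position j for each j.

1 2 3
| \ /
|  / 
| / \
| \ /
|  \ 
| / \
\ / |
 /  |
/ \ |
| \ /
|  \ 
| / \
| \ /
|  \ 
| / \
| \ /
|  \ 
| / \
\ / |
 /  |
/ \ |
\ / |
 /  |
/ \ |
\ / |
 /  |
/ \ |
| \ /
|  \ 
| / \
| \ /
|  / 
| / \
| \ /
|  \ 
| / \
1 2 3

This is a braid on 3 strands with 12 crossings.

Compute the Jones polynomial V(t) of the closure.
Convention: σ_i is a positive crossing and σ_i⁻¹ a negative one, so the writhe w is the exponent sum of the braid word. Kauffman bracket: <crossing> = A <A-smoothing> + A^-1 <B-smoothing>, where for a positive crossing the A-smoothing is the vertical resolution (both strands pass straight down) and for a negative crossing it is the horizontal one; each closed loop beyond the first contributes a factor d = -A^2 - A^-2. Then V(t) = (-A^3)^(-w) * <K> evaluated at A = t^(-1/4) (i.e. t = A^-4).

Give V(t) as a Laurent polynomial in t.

t^4 - 2*t^3 + 3*t^2 - 4*t + 5 - 4*t^-1 + 3*t^-2 - 2*t^-3 + t^-4

Derivation:
Reading the diagram top to bottom ('/'-over between positions i,i+1 = s_i, '\'-over = s_i^-1): braid word = s2 s2^-1 s1 s2^-1 s2^-1 s2^-1 s1 s1 s1 s2^-1 s2 s2^-1.
The presented braid s2 s2^-1 s1 s2^-1 s2^-1 s2^-1 s1 s1 s1 s2^-1 s2 s2^-1 on 3 strands reduces by inverse Markov moves (closure unchanged at each step):
  Deconjugate: the word is γ·β·γ⁻¹ with γ = s2 (prefix) and γ⁻¹ = s2^-1 (suffix); strip both.
  Deconjugate: the word is γ·β·γ⁻¹ with γ = s2^-1 (prefix) and γ⁻¹ = s2 (suffix); strip both.
Reduced to β = s1 s2^-1 s2^-1 s2^-1 s1 s1 s1 s2^-1 on 3 strands, 8 crossings.
Compute on β:
Braid: s1 s2^-1 s2^-1 s2^-1 s1 s1 s1 s2^-1 on 3 strands, 8 crossings.
Writhe w = (#positive) - (#negative) = 4 - 4 = 0.
State-sum expansion of <K>. There are 2^8 = 256 states.
Each crossing splits two ways (0=vertical, 1=horizontal). The state's weight is A^(#A-smoothings - #B-smoothings) * d^(loops - 1).
Tabulate the states by total A-exponent and number of loops L (A-exp: L × count):
  A^8: L=5 ×1
  A^6: L=4 ×8
  A^4: L=3 ×25, L=5 ×3
  A^2: L=2 ×37, L=4 ×18, L=6 ×1
  A^0: L=1 ×25, L=3 ×37, L=5 ×8
  A^-2: L=2 ×37, L=4 ×18, L=6 ×1
  A^-4: L=3 ×25, L=5 ×3
  A^-6: L=4 ×8
  A^-8: L=5 ×1
Each group contributes A^e * Σ count * d^(L-1):
Powers of d = -A^2 - A^-2: d^2 = A^4 + 2 + A^-4; d^3 = -A^6 - 3*A^2 - 3*A^-2 - A^-6; d^4 = A^8 + 4*A^4 + 6 + 4*A^-4 + A^-8; d^5 = -A^10 - 5*A^6 - 10*A^2 - 10*A^-2 - 5*A^-6 - A^-10.
  A^8 * (d^4) = A^16 + 4*A^12 + 6*A^8 + 4*A^4 + 1
  A^6 * (8*d^3) = -8*A^12 - 24*A^8 - 24*A^4 - 8
  A^4 * (25*d^2 + 3*d^4) = 3*A^12 + 37*A^8 + 68*A^4 + 37 + 3*A^-4
  A^2 * (37*d + 18*d^3 + d^5) = -A^12 - 23*A^8 - 101*A^4 - 101 - 23*A^-4 - A^-8
  A^0 * (25 + 37*d^2 + 8*d^4) = 8*A^8 + 69*A^4 + 147 + 69*A^-4 + 8*A^-8
  A^-2 * (37*d + 18*d^3 + d^5) = -A^8 - 23*A^4 - 101 - 101*A^-4 - 23*A^-8 - A^-12
  A^-4 * (25*d^2 + 3*d^4) = 3*A^4 + 37 + 68*A^-4 + 37*A^-8 + 3*A^-12
  A^-6 * (8*d^3) = -8 - 24*A^-4 - 24*A^-8 - 8*A^-12
  A^-8 * (d^4) = 1 + 4*A^-4 + 6*A^-8 + 4*A^-12 + A^-16
Summing the groups: <K> = A^16 - 2*A^12 + 3*A^8 - 4*A^4 + 5 - 4*A^-4 + 3*A^-8 - 2*A^-12 + A^-16
Normalise by the writhe: (-A^3)^(-w) = (-A^3)^(0) = 1, so f(A) = 1 * <K> = A^16 - 2*A^12 + 3*A^8 - 4*A^4 + 5 - 4*A^-4 + 3*A^-8 - 2*A^-12 + A^-16.
Substitute A = t^(-1/4), i.e. A^e → t^(-e/4): V(t) = t^4 - 2*t^3 + 3*t^2 - 4*t + 5 - 4*t^-1 + 3*t^-2 - 2*t^-3 + t^-4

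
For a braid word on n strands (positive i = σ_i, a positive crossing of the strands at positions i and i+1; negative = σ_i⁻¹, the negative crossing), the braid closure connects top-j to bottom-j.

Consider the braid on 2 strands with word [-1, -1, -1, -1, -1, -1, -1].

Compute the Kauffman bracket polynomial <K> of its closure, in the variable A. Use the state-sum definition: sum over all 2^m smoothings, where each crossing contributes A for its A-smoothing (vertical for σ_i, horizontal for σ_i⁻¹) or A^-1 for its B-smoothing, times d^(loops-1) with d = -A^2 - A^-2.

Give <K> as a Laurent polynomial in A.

Braid: s1^-1 s1^-1 s1^-1 s1^-1 s1^-1 s1^-1 s1^-1 on 2 strands, 7 crossings.
Writhe w = (#positive) - (#negative) = 0 - 7 = -7.
State-sum expansion of <K>. There are 2^7 = 128 states.
For each crossing: s=0 is the vertical smoothing, s=1 horizontal. Crossing k contributes A^(sign_k * (1 - 2*s_k)); loop factor d = -A^2 - A^-2.
Tabulate the states by total A-exponent and number of loops L (A-exp: L × count):
  A^7: L=7 ×1
  A^5: L=6 ×7
  A^3: L=5 ×21
  A^1: L=4 ×35
  A^-1: L=3 ×35
  A^-3: L=2 ×21
  A^-5: L=1 ×7
  A^-7: L=2 ×1
Each group contributes A^e * Σ count * d^(L-1):
Powers of d = -A^2 - A^-2: d^2 = A^4 + 2 + A^-4; d^3 = -A^6 - 3*A^2 - 3*A^-2 - A^-6; d^4 = A^8 + 4*A^4 + 6 + 4*A^-4 + A^-8; d^5 = -A^10 - 5*A^6 - 10*A^2 - 10*A^-2 - 5*A^-6 - A^-10; d^6 = A^12 + 6*A^8 + 15*A^4 + 20 + 15*A^-4 + 6*A^-8 + A^-12.
  A^7 * (d^6) = A^19 + 6*A^15 + 15*A^11 + 20*A^7 + 15*A^3 + 6*A^-1 + A^-5
  A^5 * (7*d^5) = -7*A^15 - 35*A^11 - 70*A^7 - 70*A^3 - 35*A^-1 - 7*A^-5
  A^3 * (21*d^4) = 21*A^11 + 84*A^7 + 126*A^3 + 84*A^-1 + 21*A^-5
  A^1 * (35*d^3) = -35*A^7 - 105*A^3 - 105*A^-1 - 35*A^-5
  A^-1 * (35*d^2) = 35*A^3 + 70*A^-1 + 35*A^-5
  A^-3 * (21*d) = -21*A^-1 - 21*A^-5
  A^-5 * (7) = 7*A^-5
  A^-7 * (d) = -A^-5 - A^-9
Summing the groups: <K> = A^19 - A^15 + A^11 - A^7 + A^3 - A^-1 - A^-9

Answer: A^19 - A^15 + A^11 - A^7 + A^3 - A^-1 - A^-9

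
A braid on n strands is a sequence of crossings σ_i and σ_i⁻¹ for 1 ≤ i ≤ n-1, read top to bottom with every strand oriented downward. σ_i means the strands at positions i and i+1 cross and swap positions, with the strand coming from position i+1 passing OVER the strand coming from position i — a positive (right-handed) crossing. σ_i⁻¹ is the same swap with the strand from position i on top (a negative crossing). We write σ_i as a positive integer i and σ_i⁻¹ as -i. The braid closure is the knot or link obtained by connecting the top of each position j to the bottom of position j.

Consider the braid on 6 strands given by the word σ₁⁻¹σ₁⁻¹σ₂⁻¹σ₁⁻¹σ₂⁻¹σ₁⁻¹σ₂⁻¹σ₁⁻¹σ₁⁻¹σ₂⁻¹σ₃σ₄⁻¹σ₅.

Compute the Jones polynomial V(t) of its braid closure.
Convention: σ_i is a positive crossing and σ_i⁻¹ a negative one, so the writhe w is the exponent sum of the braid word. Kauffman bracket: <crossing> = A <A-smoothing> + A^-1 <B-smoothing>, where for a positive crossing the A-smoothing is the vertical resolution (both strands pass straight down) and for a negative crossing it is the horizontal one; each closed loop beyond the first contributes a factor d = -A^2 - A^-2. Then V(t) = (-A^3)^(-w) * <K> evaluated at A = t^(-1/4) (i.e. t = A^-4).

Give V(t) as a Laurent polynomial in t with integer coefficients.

t^-4 + t^-6 - t^-10

Derivation:
The presented braid s1^-1 s1^-1 s2^-1 s1^-1 s2^-1 s1^-1 s2^-1 s1^-1 s1^-1 s2^-1 s3 s4^-1 s5 on 6 strands reduces by inverse Markov moves (closure unchanged at each step):
  Destabilize: the word has the form β·s5 where s5 occurs only as the final letter (β ∈ B_5); drop it and the last strand → 5 strands.
  Destabilize: the word has the form β·s4^-1 where s4^-1 occurs only as the final letter (β ∈ B_4); drop it and the last strand → 4 strands.
  Destabilize: the word has the form β·s3 where s3 occurs only as the final letter (β ∈ B_3); drop it and the last strand → 3 strands.
Reduced to β = s1^-1 s1^-1 s2^-1 s1^-1 s2^-1 s1^-1 s2^-1 s1^-1 s1^-1 s2^-1 on 3 strands, 10 crossings.
Compute on β:
Braid: s1^-1 s1^-1 s2^-1 s1^-1 s2^-1 s1^-1 s2^-1 s1^-1 s1^-1 s2^-1 on 3 strands, 10 crossings.
Writhe w = (#positive) - (#negative) = 0 - 10 = -10.
Computing the Kauffman bracket via state sum. There are 2^10 = 1024 states.
For each crossing: s=0 is the vertical smoothing, s=1 horizontal. Crossing k contributes A^(sign_k * (1 - 2*s_k)); loop factor d = -A^2 - A^-2.
Tabulate the states by total A-exponent and number of loops L (A-exp: L × count):
  A^10: L=3 ×1
  A^8: L=2 ×4, L=4 ×6
  A^6: L=1 ×4, L=3 ×30, L=5 ×11
  A^4: L=2 ×48, L=4 ×65, L=6 ×7
  A^2: L=1 ×24, L=3 ×140, L=5 ×45, L=7 ×1
  A^0: L=2 ×129, L=4 ×117, L=6 ×6
  A^-2: L=1 ×43, L=3 ×151, L=5 ×16
  A^-4: L=2 ×96, L=4 ×24
  A^-6: L=1 ×24, L=3 ×21
  A^-8: L=2 ×10
  A^-10: L=3 ×1
Each group contributes A^e * Σ count * d^(L-1):
Powers of d = -A^2 - A^-2: d^2 = A^4 + 2 + A^-4; d^3 = -A^6 - 3*A^2 - 3*A^-2 - A^-6; d^4 = A^8 + 4*A^4 + 6 + 4*A^-4 + A^-8; d^5 = -A^10 - 5*A^6 - 10*A^2 - 10*A^-2 - 5*A^-6 - A^-10; d^6 = A^12 + 6*A^8 + 15*A^4 + 20 + 15*A^-4 + 6*A^-8 + A^-12.
  A^10 * (d^2) = A^14 + 2*A^10 + A^6
  A^8 * (4*d + 6*d^3) = -6*A^14 - 22*A^10 - 22*A^6 - 6*A^2
  A^6 * (4 + 30*d^2 + 11*d^4) = 11*A^14 + 74*A^10 + 130*A^6 + 74*A^2 + 11*A^-2
  A^4 * (48*d + 65*d^3 + 7*d^5) = -7*A^14 - 100*A^10 - 313*A^6 - 313*A^2 - 100*A^-2 - 7*A^-6
  A^2 * (24 + 140*d^2 + 45*d^4 + d^6) = A^14 + 51*A^10 + 335*A^6 + 594*A^2 + 335*A^-2 + 51*A^-6 + A^-10
  A^0 * (129*d + 117*d^3 + 6*d^5) = -6*A^10 - 147*A^6 - 540*A^2 - 540*A^-2 - 147*A^-6 - 6*A^-10
  A^-2 * (43 + 151*d^2 + 16*d^4) = 16*A^6 + 215*A^2 + 441*A^-2 + 215*A^-6 + 16*A^-10
  A^-4 * (96*d + 24*d^3) = -24*A^2 - 168*A^-2 - 168*A^-6 - 24*A^-10
  A^-6 * (24 + 21*d^2) = 21*A^-2 + 66*A^-6 + 21*A^-10
  A^-8 * (10*d) = -10*A^-6 - 10*A^-10
  A^-10 * (d^2) = A^-6 + 2*A^-10 + A^-14
Summing the groups: <K> = -A^10 + A^-6 + A^-14
Normalise by the writhe: (-A^3)^(-w) = (-A^3)^(10) = A^30, so f(A) = A^30 * <K> = -A^40 + A^24 + A^16.
Substitute A = t^(-1/4), i.e. A^e → t^(-e/4): V(t) = t^-4 + t^-6 - t^-10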